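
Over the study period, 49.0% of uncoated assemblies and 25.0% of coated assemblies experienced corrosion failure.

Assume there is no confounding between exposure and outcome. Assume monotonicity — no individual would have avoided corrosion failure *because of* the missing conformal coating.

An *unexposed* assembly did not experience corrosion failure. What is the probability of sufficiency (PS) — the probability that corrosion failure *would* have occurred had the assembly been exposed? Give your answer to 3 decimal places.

p₁ = 0.49, p₀ = 0.25.
Under exogeneity and monotonicity, PS = (p₁ − p₀) / (1 − p₀).
PS = (0.49 − 0.25) / (1 − 0.25) = 0.24 / 0.75 ≈ 0.3200

PS ≈ 0.320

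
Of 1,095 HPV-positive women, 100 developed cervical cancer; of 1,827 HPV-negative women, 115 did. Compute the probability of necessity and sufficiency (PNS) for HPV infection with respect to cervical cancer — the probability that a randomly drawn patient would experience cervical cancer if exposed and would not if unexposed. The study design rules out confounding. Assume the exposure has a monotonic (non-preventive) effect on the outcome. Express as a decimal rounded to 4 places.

PNS ≈ 0.0284

p₁ = P(outcome | exposed) = 100/1095 = 0.091324
p₀ = P(outcome | unexposed) = 115/1827 = 0.062945
Under exogeneity and monotonicity, PNS = p₁ − p₀.
PNS = 0.091324 − 0.062945 = 0.028379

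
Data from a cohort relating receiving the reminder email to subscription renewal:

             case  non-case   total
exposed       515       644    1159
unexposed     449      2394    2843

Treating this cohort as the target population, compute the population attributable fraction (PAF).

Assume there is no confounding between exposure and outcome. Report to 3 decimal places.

p₁ = P(outcome | exposed) = 515/1159 = 0.44435
p₀ = P(outcome | unexposed) = 449/2843 = 0.15793
Exposure prevalence π = 1159/4002 = 0.28961; overall risk P(Y=1) = 0.24088.
Under exogeneity, PAF = [P(Y=1) − p₀]/P(Y=1).
PAF = (0.24088 − 0.15793) / 0.24088 ≈ 0.3444

PAF ≈ 0.344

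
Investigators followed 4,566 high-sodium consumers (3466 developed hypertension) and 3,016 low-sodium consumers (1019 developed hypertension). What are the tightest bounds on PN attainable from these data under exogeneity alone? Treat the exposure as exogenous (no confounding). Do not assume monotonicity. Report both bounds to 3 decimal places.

p₁ = P(outcome | exposed) = 3466/4566 = 0.75909
p₀ = P(outcome | unexposed) = 1019/3016 = 0.33786
Under exogeneity alone the bounds on PN are max{0,(p₁−p₀)/p₁} ≤ PN ≤ min{1,(1−p₀)/p₁}.
  lower = (p₁ − p₀)/p₁ = 0.42122 / 0.75909 ≈ 0.5549
  upper = min{1, (1 − p₀)/p₁} = 0.66214 / 0.75909 ≈ 0.8723

0.555 ≤ PN ≤ 0.872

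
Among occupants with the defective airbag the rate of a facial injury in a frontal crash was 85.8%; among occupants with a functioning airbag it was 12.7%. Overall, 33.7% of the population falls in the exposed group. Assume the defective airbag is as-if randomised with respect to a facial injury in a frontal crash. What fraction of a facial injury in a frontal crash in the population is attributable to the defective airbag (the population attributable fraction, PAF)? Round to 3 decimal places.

p₁ = 0.858, p₀ = 0.127.
Overall risk P(Y=1) = π·p₁ + (1−π)·p₀ = 0.337×0.858 + 0.663×0.127 = 0.37335.
Under exogeneity, PAF = [P(Y=1) − p₀] / P(Y=1).
PAF = (0.37335 − 0.127) / 0.37335 ≈ 0.6598

PAF ≈ 0.660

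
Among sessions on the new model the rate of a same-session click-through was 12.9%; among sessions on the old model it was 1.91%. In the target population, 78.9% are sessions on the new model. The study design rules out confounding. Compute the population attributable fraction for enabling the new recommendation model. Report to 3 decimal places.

p₁ = 0.129, p₀ = 0.0191.
Overall risk P(Y=1) = π·p₁ + (1−π)·p₀ = 0.789×0.129 + 0.211×0.0191 = 0.10581.
Under exogeneity, PAF = [P(Y=1) − p₀] / P(Y=1).
PAF = (0.10581 − 0.0191) / 0.10581 ≈ 0.8195

PAF ≈ 0.819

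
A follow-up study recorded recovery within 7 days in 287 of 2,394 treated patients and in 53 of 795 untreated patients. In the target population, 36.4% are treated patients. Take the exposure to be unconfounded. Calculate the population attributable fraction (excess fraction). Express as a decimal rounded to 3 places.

PAF ≈ 0.225

p₁ = P(outcome | exposed) = 287/2394 = 0.11988
p₀ = P(outcome | unexposed) = 53/795 = 0.066667
Overall risk P(Y=1) = π·p₁ + (1−π)·p₀ = 0.364×0.11988 + 0.636×0.066667 = 0.086037.
Under exogeneity, PAF = [P(Y=1) − p₀] / P(Y=1).
PAF = (0.086037 − 0.066667) / 0.086037 ≈ 0.2251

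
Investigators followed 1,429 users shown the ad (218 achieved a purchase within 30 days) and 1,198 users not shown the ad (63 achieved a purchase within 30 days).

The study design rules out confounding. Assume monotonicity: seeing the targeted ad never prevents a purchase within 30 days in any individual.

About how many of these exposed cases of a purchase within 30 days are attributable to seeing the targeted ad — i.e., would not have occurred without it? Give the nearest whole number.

p₁ = P(outcome | exposed) = 218/1429 = 0.15255
p₀ = P(outcome | unexposed) = 63/1198 = 0.052588
PN = (p₁ − p₀)/p₁ = (0.15255 − 0.052588) / 0.15255 ≈ 0.65529.
Attributable cases ≈ PN × (exposed cases) = 0.65529 × 218 ≈ 142.85.

about 143 cases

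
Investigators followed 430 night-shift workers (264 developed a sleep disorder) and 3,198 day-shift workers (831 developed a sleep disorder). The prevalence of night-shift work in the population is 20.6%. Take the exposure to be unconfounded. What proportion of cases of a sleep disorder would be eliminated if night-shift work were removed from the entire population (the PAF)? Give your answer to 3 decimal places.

PAF ≈ 0.219

p₁ = P(outcome | exposed) = 264/430 = 0.61395
p₀ = P(outcome | unexposed) = 831/3198 = 0.25985
Overall risk P(Y=1) = π·p₁ + (1−π)·p₀ = 0.206×0.61395 + 0.794×0.25985 = 0.3328.
Under exogeneity, PAF = [P(Y=1) − p₀] / P(Y=1).
PAF = (0.3328 − 0.25985) / 0.3328 ≈ 0.2192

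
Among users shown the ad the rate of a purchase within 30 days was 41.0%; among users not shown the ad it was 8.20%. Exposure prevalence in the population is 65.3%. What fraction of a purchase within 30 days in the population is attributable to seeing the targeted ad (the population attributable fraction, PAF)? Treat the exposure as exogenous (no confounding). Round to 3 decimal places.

p₁ = 0.41, p₀ = 0.082.
Overall risk P(Y=1) = π·p₁ + (1−π)·p₀ = 0.653×0.41 + 0.347×0.082 = 0.29618.
Under exogeneity, PAF = [P(Y=1) − p₀] / P(Y=1).
PAF = (0.29618 − 0.082) / 0.29618 ≈ 0.7231

PAF ≈ 0.723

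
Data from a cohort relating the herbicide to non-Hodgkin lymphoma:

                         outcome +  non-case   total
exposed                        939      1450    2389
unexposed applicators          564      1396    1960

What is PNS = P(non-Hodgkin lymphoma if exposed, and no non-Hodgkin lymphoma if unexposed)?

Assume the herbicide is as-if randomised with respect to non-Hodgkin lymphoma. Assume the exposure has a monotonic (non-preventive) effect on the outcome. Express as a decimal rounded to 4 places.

p₁ = P(outcome | exposed) = 939/2389 = 0.39305
p₀ = P(outcome | unexposed) = 564/1960 = 0.28776
Under exogeneity and monotonicity, PNS = p₁ − p₀.
PNS = 0.39305 − 0.28776 = 0.1053

PNS ≈ 0.1053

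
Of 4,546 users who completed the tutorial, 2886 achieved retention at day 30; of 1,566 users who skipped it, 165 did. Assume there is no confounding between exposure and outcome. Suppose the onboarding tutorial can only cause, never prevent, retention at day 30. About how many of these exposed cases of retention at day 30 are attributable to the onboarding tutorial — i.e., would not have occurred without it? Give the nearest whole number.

p₁ = P(outcome | exposed) = 2886/4546 = 0.63484
p₀ = P(outcome | unexposed) = 165/1566 = 0.10536
PN = (p₁ − p₀)/p₁ = (0.63484 − 0.10536) / 0.63484 ≈ 0.83403.
Attributable cases ≈ PN × (exposed cases) = 0.83403 × 2886 ≈ 2407.02.

about 2407 cases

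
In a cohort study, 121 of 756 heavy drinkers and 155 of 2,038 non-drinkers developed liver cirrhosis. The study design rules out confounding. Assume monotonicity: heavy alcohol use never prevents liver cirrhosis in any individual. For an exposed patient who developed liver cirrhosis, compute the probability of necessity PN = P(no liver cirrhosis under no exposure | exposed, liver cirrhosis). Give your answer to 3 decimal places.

p₁ = P(outcome | exposed) = 121/756 = 0.16005
p₀ = P(outcome | unexposed) = 155/2038 = 0.076055
Under exogeneity and monotonicity, PN = (p₁ − p₀) / p₁.
PN = (0.16005 − 0.076055) / 0.16005 = 0.083998 / 0.16005 ≈ 0.5248

PN ≈ 0.525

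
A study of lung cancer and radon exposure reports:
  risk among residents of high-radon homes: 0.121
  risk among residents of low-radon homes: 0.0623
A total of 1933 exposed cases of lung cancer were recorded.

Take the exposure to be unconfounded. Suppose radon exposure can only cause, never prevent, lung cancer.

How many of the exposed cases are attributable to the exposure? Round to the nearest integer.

about 938 cases

Let p₁ = 0.121, p₀ = 0.0623.
PN = (p₁ − p₀)/p₁ = (0.121 − 0.0623) / 0.121 ≈ 0.48512.
Attributable cases ≈ PN × (exposed cases) = 0.48512 × 1933 ≈ 937.74.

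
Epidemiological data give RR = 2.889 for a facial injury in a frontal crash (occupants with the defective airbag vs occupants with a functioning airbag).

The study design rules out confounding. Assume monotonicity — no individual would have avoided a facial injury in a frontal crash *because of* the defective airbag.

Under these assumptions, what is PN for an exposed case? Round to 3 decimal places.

PN ≈ 0.654

Under exogeneity and monotonicity, PN = (RR − 1) / RR = 1 − 1/RR.
PN = (2.889 − 1) / 2.889 = 1.889 / 2.889 ≈ 0.6539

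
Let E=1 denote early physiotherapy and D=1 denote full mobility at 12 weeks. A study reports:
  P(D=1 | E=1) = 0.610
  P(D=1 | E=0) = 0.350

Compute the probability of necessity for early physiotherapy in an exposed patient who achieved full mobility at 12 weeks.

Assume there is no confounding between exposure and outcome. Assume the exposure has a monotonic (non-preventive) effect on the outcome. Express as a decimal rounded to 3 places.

PN ≈ 0.426

Let p₁ = 0.61, p₀ = 0.35.
Under exogeneity and monotonicity, PN = (p₁ − p₀) / p₁.
PN = (0.61 − 0.35) / 0.61 = 0.26 / 0.61 ≈ 0.4262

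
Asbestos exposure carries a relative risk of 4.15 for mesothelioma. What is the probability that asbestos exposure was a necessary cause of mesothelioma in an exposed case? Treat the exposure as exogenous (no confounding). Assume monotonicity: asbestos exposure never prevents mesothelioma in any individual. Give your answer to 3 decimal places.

PN ≈ 0.759

Under exogeneity and monotonicity, PN = (RR − 1) / RR = 1 − 1/RR.
PN = (4.15 − 1) / 4.15 = 3.15 / 4.15 ≈ 0.7590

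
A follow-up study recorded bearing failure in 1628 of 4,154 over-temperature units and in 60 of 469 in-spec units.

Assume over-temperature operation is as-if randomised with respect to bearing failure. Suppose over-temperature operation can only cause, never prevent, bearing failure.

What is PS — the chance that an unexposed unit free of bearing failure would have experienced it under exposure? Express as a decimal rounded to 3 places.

PS ≈ 0.303

p₁ = P(outcome | exposed) = 1628/4154 = 0.39191
p₀ = P(outcome | unexposed) = 60/469 = 0.12793
Under exogeneity and monotonicity, PS = (p₁ − p₀) / (1 − p₀).
PS = (0.39191 − 0.12793) / (1 − 0.12793) = 0.26398 / 0.87207 ≈ 0.3027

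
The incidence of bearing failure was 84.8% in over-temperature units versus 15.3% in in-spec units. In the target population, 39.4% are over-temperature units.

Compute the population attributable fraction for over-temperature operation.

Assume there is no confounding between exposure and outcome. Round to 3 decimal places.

PAF ≈ 0.642

p₁ = 0.848, p₀ = 0.153.
Overall risk P(Y=1) = π·p₁ + (1−π)·p₀ = 0.394×0.848 + 0.606×0.153 = 0.42683.
Under exogeneity, PAF = [P(Y=1) − p₀] / P(Y=1).
PAF = (0.42683 − 0.153) / 0.42683 ≈ 0.6415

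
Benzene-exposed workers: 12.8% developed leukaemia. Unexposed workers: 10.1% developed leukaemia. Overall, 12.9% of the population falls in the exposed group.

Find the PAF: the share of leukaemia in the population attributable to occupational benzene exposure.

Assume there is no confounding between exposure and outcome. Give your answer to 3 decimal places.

PAF ≈ 0.033

p₁ = 0.128, p₀ = 0.101.
Overall risk P(Y=1) = π·p₁ + (1−π)·p₀ = 0.129×0.128 + 0.871×0.101 = 0.10448.
Under exogeneity, PAF = [P(Y=1) − p₀] / P(Y=1).
PAF = (0.10448 − 0.101) / 0.10448 ≈ 0.0333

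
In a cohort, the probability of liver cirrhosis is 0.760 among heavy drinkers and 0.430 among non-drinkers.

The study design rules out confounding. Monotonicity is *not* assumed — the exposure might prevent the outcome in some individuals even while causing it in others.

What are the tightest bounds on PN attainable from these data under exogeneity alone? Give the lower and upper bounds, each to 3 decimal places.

Let p₁ = 0.76, p₀ = 0.43.
Under exogeneity alone the bounds on PN are max{0,(p₁−p₀)/p₁} ≤ PN ≤ min{1,(1−p₀)/p₁}.
  lower = (p₁ − p₀)/p₁ = 0.33 / 0.76 ≈ 0.4342
  upper = min{1, (1 − p₀)/p₁} = 0.57 / 0.76 ≈ 0.7500

0.434 ≤ PN ≤ 0.750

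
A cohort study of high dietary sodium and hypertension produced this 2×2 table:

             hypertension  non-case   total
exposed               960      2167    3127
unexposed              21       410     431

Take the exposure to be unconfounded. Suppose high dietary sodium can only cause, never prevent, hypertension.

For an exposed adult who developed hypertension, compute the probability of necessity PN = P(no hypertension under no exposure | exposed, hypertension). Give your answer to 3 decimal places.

p₁ = P(outcome | exposed) = 960/3127 = 0.307
p₀ = P(outcome | unexposed) = 21/431 = 0.048724
Under exogeneity and monotonicity, PN = (p₁ − p₀)/p₁.
PN = (0.307 − 0.048724) / 0.307 ≈ 0.8413

PN ≈ 0.841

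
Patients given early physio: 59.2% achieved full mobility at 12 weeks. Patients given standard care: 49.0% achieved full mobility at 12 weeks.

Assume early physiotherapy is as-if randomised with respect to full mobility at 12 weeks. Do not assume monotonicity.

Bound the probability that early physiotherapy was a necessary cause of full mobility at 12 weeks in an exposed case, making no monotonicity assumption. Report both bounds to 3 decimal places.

0.172 ≤ PN ≤ 0.861

p₁ = 0.592, p₀ = 0.49.
Under exogeneity alone the bounds on PN are max{0,(p₁−p₀)/p₁} ≤ PN ≤ min{1,(1−p₀)/p₁}.
  lower = (p₁ − p₀)/p₁ = 0.102 / 0.592 ≈ 0.1723
  upper = min{1, (1 − p₀)/p₁} = 0.51 / 0.592 ≈ 0.8615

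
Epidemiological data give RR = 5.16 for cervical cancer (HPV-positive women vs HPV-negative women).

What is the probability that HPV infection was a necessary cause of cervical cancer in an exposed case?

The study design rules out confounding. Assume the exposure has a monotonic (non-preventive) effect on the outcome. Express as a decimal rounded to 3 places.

Under exogeneity and monotonicity, PN = (RR − 1) / RR = 1 − 1/RR.
PN = (5.16 − 1) / 5.16 = 4.16 / 5.16 ≈ 0.8062

PN ≈ 0.806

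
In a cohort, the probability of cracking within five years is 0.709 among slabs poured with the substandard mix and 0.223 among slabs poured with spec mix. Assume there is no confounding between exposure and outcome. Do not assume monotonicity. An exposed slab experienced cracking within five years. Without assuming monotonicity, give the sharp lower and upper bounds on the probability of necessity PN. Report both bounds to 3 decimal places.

Let p₁ = 0.709, p₀ = 0.223.
Under exogeneity alone the bounds on PN are max{0,(p₁−p₀)/p₁} ≤ PN ≤ min{1,(1−p₀)/p₁}.
  lower = (p₁ − p₀)/p₁ = 0.486 / 0.709 ≈ 0.6855
  upper = min{1, (1 − p₀)/p₁} = 0.777 / 0.709 ≈ 1.0959 → capped at 1

0.685 ≤ PN ≤ 1.000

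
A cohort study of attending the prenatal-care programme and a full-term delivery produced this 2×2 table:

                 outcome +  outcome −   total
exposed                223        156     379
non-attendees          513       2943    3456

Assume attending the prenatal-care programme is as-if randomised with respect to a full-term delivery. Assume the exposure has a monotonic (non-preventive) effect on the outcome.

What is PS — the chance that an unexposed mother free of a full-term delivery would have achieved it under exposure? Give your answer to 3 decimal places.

PS ≈ 0.517

p₁ = P(outcome | exposed) = 223/379 = 0.58839
p₀ = P(outcome | unexposed) = 513/3456 = 0.14844
Under exogeneity and monotonicity, PS = (p₁ − p₀)/(1 − p₀).
PS = (0.58839 − 0.14844) / 0.85156 ≈ 0.5166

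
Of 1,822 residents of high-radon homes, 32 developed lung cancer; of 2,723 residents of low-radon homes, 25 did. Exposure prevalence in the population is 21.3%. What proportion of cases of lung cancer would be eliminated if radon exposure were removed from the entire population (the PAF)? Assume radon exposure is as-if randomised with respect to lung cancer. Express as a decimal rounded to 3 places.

p₁ = P(outcome | exposed) = 32/1822 = 0.017563
p₀ = P(outcome | unexposed) = 25/2723 = 0.0091811
Overall risk P(Y=1) = π·p₁ + (1−π)·p₀ = 0.213×0.017563 + 0.787×0.0091811 = 0.010966.
Under exogeneity, PAF = [P(Y=1) − p₀] / P(Y=1).
PAF = (0.010966 − 0.0091811) / 0.010966 ≈ 0.1628

PAF ≈ 0.163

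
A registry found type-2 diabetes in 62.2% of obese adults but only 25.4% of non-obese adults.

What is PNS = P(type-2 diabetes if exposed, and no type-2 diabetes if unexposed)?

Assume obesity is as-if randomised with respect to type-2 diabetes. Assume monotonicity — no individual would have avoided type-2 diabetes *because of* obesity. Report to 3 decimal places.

p₁ = 0.622, p₀ = 0.254.
Under exogeneity and monotonicity, PNS = p₁ − p₀.
PNS = 0.622 − 0.254 = 0.368

PNS ≈ 0.368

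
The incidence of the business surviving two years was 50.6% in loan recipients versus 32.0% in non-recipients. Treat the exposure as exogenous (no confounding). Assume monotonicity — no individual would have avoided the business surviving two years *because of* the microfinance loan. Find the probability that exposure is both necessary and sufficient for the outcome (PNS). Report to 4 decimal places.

p₁ = 0.506, p₀ = 0.32.
Under exogeneity and monotonicity, PNS = p₁ − p₀.
PNS = 0.506 − 0.32 = 0.186

PNS ≈ 0.1860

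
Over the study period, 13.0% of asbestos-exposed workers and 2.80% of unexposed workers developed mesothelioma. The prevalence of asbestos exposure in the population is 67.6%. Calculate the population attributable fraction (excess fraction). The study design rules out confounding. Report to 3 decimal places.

p₁ = 0.13, p₀ = 0.028.
Overall risk P(Y=1) = π·p₁ + (1−π)·p₀ = 0.676×0.13 + 0.324×0.028 = 0.096952.
Under exogeneity, PAF = [P(Y=1) − p₀] / P(Y=1).
PAF = (0.096952 − 0.028) / 0.096952 ≈ 0.7112

PAF ≈ 0.711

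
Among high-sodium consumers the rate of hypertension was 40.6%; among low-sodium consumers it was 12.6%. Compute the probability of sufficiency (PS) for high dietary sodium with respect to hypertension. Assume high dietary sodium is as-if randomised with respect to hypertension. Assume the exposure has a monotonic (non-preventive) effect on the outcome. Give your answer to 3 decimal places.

PS ≈ 0.320

p₁ = 0.406, p₀ = 0.126.
Under exogeneity and monotonicity, PS = (p₁ − p₀) / (1 − p₀).
PS = (0.406 − 0.126) / (1 − 0.126) = 0.28 / 0.874 ≈ 0.3204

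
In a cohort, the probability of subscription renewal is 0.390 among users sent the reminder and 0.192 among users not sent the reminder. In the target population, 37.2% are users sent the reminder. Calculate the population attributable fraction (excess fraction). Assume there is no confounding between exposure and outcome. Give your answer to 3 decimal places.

PAF ≈ 0.277

Let p₁ = 0.39, p₀ = 0.192.
Overall risk P(Y=1) = π·p₁ + (1−π)·p₀ = 0.372×0.39 + 0.628×0.192 = 0.26566.
Under exogeneity, PAF = [P(Y=1) − p₀] / P(Y=1).
PAF = (0.26566 − 0.192) / 0.26566 ≈ 0.2773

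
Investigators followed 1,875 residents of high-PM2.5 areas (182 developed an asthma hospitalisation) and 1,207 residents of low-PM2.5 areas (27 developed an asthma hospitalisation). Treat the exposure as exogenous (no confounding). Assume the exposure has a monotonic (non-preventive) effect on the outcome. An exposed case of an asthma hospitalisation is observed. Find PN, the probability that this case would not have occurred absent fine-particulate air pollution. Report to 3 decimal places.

p₁ = P(outcome | exposed) = 182/1875 = 0.097067
p₀ = P(outcome | unexposed) = 27/1207 = 0.02237
Under exogeneity and monotonicity, PN = (p₁ − p₀) / p₁.
PN = (0.097067 − 0.02237) / 0.097067 = 0.074697 / 0.097067 ≈ 0.7695

PN ≈ 0.770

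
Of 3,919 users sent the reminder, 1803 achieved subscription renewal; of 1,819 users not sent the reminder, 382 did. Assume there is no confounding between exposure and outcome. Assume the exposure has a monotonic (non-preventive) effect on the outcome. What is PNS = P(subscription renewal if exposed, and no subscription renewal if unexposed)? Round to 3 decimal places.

PNS ≈ 0.250

p₁ = P(outcome | exposed) = 1803/3919 = 0.46007
p₀ = P(outcome | unexposed) = 382/1819 = 0.21001
Under exogeneity and monotonicity, PNS = p₁ − p₀.
PNS = 0.46007 − 0.21001 = 0.25006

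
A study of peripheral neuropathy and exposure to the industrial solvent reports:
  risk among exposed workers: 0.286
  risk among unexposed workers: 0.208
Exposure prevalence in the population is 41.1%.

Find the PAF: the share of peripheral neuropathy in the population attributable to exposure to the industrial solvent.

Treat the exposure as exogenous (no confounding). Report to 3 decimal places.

PAF ≈ 0.134

Let p₁ = 0.286, p₀ = 0.208.
Overall risk P(Y=1) = π·p₁ + (1−π)·p₀ = 0.411×0.286 + 0.589×0.208 = 0.24006.
Under exogeneity, PAF = [P(Y=1) − p₀] / P(Y=1).
PAF = (0.24006 − 0.208) / 0.24006 ≈ 0.1335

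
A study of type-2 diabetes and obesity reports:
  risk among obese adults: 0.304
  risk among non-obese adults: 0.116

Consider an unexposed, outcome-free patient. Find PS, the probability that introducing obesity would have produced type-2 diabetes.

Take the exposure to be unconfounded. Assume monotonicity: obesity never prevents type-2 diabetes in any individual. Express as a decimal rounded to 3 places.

Let p₁ = 0.304, p₀ = 0.116.
Under exogeneity and monotonicity, PS = (p₁ − p₀) / (1 − p₀).
PS = (0.304 − 0.116) / (1 − 0.116) = 0.188 / 0.884 ≈ 0.2127

PS ≈ 0.213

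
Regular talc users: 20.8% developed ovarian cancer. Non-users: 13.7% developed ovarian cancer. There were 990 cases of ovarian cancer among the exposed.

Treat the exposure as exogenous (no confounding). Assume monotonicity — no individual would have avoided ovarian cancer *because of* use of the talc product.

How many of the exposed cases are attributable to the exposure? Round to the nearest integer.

about 338 cases

p₁ = 0.208, p₀ = 0.137.
PN = (p₁ − p₀)/p₁ = (0.208 − 0.137) / 0.208 ≈ 0.34135.
Attributable cases ≈ PN × (exposed cases) = 0.34135 × 990 ≈ 337.93.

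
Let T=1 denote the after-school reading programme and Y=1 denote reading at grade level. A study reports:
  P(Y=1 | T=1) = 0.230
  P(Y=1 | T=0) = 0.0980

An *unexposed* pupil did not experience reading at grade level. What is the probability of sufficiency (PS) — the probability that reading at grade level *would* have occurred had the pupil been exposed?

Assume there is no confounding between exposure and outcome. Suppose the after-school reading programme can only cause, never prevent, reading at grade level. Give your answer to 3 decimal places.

PS ≈ 0.146

Let p₁ = 0.23, p₀ = 0.098.
Under exogeneity and monotonicity, PS = (p₁ − p₀) / (1 − p₀).
PS = (0.23 − 0.098) / (1 − 0.098) = 0.132 / 0.902 ≈ 0.1463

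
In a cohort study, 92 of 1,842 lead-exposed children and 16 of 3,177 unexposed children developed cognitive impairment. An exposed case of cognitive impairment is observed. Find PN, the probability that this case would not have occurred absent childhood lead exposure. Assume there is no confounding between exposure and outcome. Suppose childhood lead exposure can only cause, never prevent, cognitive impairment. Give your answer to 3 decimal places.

p₁ = P(outcome | exposed) = 92/1842 = 0.049946
p₀ = P(outcome | unexposed) = 16/3177 = 0.0050362
Under exogeneity and monotonicity, PN = (p₁ − p₀) / p₁.
PN = (0.049946 − 0.0050362) / 0.049946 = 0.04491 / 0.049946 ≈ 0.8992

PN ≈ 0.899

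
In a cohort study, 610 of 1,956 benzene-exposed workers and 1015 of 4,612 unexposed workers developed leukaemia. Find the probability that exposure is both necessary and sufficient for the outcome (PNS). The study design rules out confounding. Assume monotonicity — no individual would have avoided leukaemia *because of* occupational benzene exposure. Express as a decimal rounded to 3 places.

p₁ = P(outcome | exposed) = 610/1956 = 0.31186
p₀ = P(outcome | unexposed) = 1015/4612 = 0.22008
Under exogeneity and monotonicity, PNS = p₁ − p₀.
PNS = 0.31186 − 0.22008 = 0.091783

PNS ≈ 0.092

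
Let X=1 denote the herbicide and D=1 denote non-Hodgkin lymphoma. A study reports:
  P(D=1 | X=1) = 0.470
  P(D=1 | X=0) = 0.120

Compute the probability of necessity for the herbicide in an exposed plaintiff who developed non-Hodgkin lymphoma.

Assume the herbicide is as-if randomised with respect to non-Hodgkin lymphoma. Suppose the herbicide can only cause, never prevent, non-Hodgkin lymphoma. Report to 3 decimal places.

Let p₁ = 0.47, p₀ = 0.12.
Under exogeneity and monotonicity, PN = (p₁ − p₀) / p₁.
PN = (0.47 − 0.12) / 0.47 = 0.35 / 0.47 ≈ 0.7447

PN ≈ 0.745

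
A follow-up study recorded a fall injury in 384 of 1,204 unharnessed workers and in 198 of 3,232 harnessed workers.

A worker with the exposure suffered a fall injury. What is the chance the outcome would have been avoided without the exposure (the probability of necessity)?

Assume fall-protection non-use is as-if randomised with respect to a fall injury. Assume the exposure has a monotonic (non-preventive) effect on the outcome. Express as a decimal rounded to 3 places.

PN ≈ 0.808

p₁ = P(outcome | exposed) = 384/1204 = 0.31894
p₀ = P(outcome | unexposed) = 198/3232 = 0.061262
Under exogeneity and monotonicity, PN = (p₁ − p₀) / p₁.
PN = (0.31894 − 0.061262) / 0.31894 = 0.25767 / 0.31894 ≈ 0.8079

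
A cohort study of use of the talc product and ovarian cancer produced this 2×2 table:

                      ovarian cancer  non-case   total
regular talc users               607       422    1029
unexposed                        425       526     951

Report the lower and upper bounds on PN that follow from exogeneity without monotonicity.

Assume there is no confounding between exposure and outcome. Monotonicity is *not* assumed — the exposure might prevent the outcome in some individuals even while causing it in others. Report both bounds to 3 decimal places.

0.242 ≤ PN ≤ 0.938

p₁ = P(outcome | exposed) = 607/1029 = 0.58989
p₀ = P(outcome | unexposed) = 425/951 = 0.4469
Under exogeneity alone the bounds on PN are max{0,(p₁−p₀)/p₁} ≤ PN ≤ min{1,(1−p₀)/p₁}.
  lower = (p₁ − p₀)/p₁ = 0.143 / 0.58989 ≈ 0.2424
  upper = min{1, (1 − p₀)/p₁} = 0.5531 / 0.58989 ≈ 0.9376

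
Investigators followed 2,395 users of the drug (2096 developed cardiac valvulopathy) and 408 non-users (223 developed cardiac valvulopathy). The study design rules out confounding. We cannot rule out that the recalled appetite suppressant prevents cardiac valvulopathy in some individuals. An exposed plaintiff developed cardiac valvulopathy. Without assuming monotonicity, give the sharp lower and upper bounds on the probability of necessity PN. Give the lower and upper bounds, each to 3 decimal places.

p₁ = P(outcome | exposed) = 2096/2395 = 0.87516
p₀ = P(outcome | unexposed) = 223/408 = 0.54657
Under exogeneity alone the bounds on PN are max{0,(p₁−p₀)/p₁} ≤ PN ≤ min{1,(1−p₀)/p₁}.
  lower = (p₁ − p₀)/p₁ = 0.32859 / 0.87516 ≈ 0.3755
  upper = min{1, (1 − p₀)/p₁} = 0.45343 / 0.87516 ≈ 0.5181

0.375 ≤ PN ≤ 0.518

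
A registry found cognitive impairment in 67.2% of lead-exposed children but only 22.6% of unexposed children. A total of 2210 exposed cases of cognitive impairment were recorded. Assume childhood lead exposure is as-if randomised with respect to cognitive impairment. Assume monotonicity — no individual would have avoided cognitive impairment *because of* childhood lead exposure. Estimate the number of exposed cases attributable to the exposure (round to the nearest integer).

p₁ = 0.672, p₀ = 0.226.
PN = (p₁ − p₀)/p₁ = (0.672 − 0.226) / 0.672 ≈ 0.66369.
Attributable cases ≈ PN × (exposed cases) = 0.66369 × 2210 ≈ 1466.76.

about 1467 cases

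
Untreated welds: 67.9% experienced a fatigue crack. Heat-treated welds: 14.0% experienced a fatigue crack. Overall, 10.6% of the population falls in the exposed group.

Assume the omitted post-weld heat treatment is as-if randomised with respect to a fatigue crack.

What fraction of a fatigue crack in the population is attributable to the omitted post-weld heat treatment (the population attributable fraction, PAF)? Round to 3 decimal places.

p₁ = 0.679, p₀ = 0.14.
Overall risk P(Y=1) = π·p₁ + (1−π)·p₀ = 0.106×0.679 + 0.894×0.14 = 0.19713.
Under exogeneity, PAF = [P(Y=1) − p₀] / P(Y=1).
PAF = (0.19713 − 0.14) / 0.19713 ≈ 0.2898

PAF ≈ 0.290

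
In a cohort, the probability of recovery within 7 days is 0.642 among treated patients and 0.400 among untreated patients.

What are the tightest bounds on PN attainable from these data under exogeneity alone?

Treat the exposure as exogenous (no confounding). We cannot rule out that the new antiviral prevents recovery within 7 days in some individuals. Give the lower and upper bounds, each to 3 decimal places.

0.377 ≤ PN ≤ 0.935

Let p₁ = 0.642, p₀ = 0.4.
Under exogeneity alone the bounds on PN are max{0,(p₁−p₀)/p₁} ≤ PN ≤ min{1,(1−p₀)/p₁}.
  lower = (p₁ − p₀)/p₁ = 0.242 / 0.642 ≈ 0.3769
  upper = min{1, (1 − p₀)/p₁} = 0.6 / 0.642 ≈ 0.9346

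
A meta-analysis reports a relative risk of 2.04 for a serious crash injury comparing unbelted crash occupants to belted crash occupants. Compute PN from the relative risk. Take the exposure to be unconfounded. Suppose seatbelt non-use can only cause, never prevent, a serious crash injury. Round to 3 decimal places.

PN ≈ 0.510

Under exogeneity and monotonicity, PN = (RR − 1) / RR = 1 − 1/RR.
PN = (2.04 − 1) / 2.04 = 1.04 / 2.04 ≈ 0.5098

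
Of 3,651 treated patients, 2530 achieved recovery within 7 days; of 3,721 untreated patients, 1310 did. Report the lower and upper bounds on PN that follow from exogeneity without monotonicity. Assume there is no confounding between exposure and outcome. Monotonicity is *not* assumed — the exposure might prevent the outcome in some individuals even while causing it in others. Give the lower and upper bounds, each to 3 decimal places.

p₁ = P(outcome | exposed) = 2530/3651 = 0.69296
p₀ = P(outcome | unexposed) = 1310/3721 = 0.35206
Under exogeneity alone the bounds on PN are max{0,(p₁−p₀)/p₁} ≤ PN ≤ min{1,(1−p₀)/p₁}.
  lower = (p₁ − p₀)/p₁ = 0.3409 / 0.69296 ≈ 0.4920
  upper = min{1, (1 − p₀)/p₁} = 0.64794 / 0.69296 ≈ 0.9350

0.492 ≤ PN ≤ 0.935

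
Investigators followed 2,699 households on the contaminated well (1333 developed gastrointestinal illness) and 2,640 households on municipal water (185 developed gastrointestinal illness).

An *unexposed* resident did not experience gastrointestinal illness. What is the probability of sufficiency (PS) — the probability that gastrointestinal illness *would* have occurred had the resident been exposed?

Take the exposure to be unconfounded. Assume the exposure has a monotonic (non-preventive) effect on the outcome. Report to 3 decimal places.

PS ≈ 0.456

p₁ = P(outcome | exposed) = 1333/2699 = 0.49389
p₀ = P(outcome | unexposed) = 185/2640 = 0.070076
Under exogeneity and monotonicity, PS = (p₁ − p₀) / (1 − p₀).
PS = (0.49389 − 0.070076) / (1 − 0.070076) = 0.42381 / 0.92992 ≈ 0.4557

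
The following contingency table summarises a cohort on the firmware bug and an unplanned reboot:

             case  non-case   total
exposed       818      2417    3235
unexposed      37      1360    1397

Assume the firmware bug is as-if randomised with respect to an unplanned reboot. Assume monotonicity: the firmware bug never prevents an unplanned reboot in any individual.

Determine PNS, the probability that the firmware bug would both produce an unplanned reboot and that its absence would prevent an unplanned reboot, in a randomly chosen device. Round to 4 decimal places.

p₁ = P(outcome | exposed) = 818/3235 = 0.25286
p₀ = P(outcome | unexposed) = 37/1397 = 0.026485
Under exogeneity and monotonicity, PNS = p₁ − p₀.
PNS = 0.25286 − 0.026485 = 0.22637

PNS ≈ 0.2264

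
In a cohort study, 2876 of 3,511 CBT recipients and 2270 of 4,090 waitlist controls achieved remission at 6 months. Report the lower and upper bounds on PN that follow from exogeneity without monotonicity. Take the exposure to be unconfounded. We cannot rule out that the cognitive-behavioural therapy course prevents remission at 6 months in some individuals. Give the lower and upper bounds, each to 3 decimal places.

0.322 ≤ PN ≤ 0.543

p₁ = P(outcome | exposed) = 2876/3511 = 0.81914
p₀ = P(outcome | unexposed) = 2270/4090 = 0.55501
Under exogeneity alone the bounds on PN are max{0,(p₁−p₀)/p₁} ≤ PN ≤ min{1,(1−p₀)/p₁}.
  lower = (p₁ − p₀)/p₁ = 0.26413 / 0.81914 ≈ 0.3224
  upper = min{1, (1 − p₀)/p₁} = 0.44499 / 0.81914 ≈ 0.5432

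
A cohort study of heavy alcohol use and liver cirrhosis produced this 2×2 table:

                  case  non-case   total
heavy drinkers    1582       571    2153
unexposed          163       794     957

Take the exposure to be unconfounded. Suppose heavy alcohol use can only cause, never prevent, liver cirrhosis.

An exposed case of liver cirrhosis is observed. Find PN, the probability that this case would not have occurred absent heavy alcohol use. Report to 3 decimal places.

PN ≈ 0.768

p₁ = P(outcome | exposed) = 1582/2153 = 0.73479
p₀ = P(outcome | unexposed) = 163/957 = 0.17032
Under exogeneity and monotonicity, PN = (p₁ − p₀)/p₁.
PN = (0.73479 − 0.17032) / 0.73479 ≈ 0.7682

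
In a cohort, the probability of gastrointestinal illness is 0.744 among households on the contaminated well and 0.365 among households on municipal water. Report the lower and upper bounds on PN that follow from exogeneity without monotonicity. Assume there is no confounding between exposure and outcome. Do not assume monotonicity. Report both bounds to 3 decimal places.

0.509 ≤ PN ≤ 0.853

Let p₁ = 0.744, p₀ = 0.365.
Under exogeneity alone the bounds on PN are max{0,(p₁−p₀)/p₁} ≤ PN ≤ min{1,(1−p₀)/p₁}.
  lower = (p₁ − p₀)/p₁ = 0.379 / 0.744 ≈ 0.5094
  upper = min{1, (1 − p₀)/p₁} = 0.635 / 0.744 ≈ 0.8535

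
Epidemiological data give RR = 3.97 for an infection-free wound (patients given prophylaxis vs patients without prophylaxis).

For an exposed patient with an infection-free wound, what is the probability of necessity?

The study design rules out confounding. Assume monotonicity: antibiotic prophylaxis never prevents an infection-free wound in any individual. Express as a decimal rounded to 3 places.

PN ≈ 0.748

Under exogeneity and monotonicity, PN = (RR − 1) / RR = 1 − 1/RR.
PN = (3.97 − 1) / 3.97 = 2.97 / 3.97 ≈ 0.7481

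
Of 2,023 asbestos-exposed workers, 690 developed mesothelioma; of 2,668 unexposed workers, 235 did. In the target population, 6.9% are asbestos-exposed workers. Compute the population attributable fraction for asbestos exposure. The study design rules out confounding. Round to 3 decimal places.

p₁ = P(outcome | exposed) = 690/2023 = 0.34108
p₀ = P(outcome | unexposed) = 235/2668 = 0.088081
Overall risk P(Y=1) = π·p₁ + (1−π)·p₀ = 0.069×0.34108 + 0.931×0.088081 = 0.10554.
Under exogeneity, PAF = [P(Y=1) − p₀] / P(Y=1).
PAF = (0.10554 − 0.088081) / 0.10554 ≈ 0.1654

PAF ≈ 0.165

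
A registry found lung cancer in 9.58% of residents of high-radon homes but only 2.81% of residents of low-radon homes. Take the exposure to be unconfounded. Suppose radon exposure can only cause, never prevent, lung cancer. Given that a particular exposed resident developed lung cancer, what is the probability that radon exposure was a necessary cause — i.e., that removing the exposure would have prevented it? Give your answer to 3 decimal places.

p₁ = 0.0958, p₀ = 0.0281.
Under exogeneity and monotonicity, PN = (p₁ − p₀) / p₁.
PN = (0.0958 − 0.0281) / 0.0958 = 0.0677 / 0.0958 ≈ 0.7067

PN ≈ 0.707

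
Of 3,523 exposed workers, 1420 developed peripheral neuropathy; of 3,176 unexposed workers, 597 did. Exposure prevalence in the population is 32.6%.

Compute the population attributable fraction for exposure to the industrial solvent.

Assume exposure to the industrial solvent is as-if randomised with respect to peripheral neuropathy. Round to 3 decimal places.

PAF ≈ 0.272

p₁ = P(outcome | exposed) = 1420/3523 = 0.40307
p₀ = P(outcome | unexposed) = 597/3176 = 0.18797
Overall risk P(Y=1) = π·p₁ + (1−π)·p₀ = 0.326×0.40307 + 0.674×0.18797 = 0.25809.
Under exogeneity, PAF = [P(Y=1) − p₀] / P(Y=1).
PAF = (0.25809 − 0.18797) / 0.25809 ≈ 0.2717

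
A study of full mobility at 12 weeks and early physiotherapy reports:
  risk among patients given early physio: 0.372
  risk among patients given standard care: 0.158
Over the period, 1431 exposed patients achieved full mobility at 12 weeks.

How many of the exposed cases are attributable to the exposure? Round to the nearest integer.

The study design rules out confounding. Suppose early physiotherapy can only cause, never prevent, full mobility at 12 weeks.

about 823 cases

Let p₁ = 0.372, p₀ = 0.158.
PN = (p₁ − p₀)/p₁ = (0.372 − 0.158) / 0.372 ≈ 0.57527.
Attributable cases ≈ PN × (exposed cases) = 0.57527 × 1431 ≈ 823.21.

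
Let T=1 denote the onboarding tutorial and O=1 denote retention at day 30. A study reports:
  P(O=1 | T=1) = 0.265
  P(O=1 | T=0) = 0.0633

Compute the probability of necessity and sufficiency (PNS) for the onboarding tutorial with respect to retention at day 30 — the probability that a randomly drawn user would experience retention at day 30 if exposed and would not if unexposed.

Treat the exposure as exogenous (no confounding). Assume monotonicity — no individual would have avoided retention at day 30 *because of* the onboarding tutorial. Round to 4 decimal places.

Let p₁ = 0.265, p₀ = 0.0633.
Under exogeneity and monotonicity, PNS = p₁ − p₀.
PNS = 0.265 − 0.0633 = 0.2017

PNS ≈ 0.2017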